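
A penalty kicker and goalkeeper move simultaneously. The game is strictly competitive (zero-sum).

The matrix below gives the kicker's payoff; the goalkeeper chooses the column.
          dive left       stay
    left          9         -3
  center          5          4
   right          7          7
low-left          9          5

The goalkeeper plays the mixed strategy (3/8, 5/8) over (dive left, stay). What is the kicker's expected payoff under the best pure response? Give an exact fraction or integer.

7

left: (9)·(3/8) + (-3)·(5/8) = 3/2.
center: (5)·(3/8) + (4)·(5/8) = 35/8.
right: (7)·(3/8) + (7)·(5/8) = 7.
low-left: (9)·(3/8) + (5)·(5/8) = 13/2.
The best pure response is right with expected payoff 7.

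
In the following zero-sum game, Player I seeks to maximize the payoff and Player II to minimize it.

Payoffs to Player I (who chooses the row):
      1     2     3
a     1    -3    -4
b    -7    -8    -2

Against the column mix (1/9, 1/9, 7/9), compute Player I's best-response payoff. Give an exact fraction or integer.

-29/9

a: (1)·(1/9) + (-3)·(1/9) + (-4)·(7/9) = -10/3.
b: (-7)·(1/9) + (-8)·(1/9) + (-2)·(7/9) = -29/9.
The best pure response is b with expected payoff -29/9.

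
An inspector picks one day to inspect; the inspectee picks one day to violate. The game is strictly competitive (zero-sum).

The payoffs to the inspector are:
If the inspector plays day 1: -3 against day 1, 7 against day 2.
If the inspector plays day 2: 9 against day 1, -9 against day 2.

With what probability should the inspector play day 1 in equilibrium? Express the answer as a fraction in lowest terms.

9/14

Row minima are -3 and -9, so the inspector's maximin is -3; column maxima are 9 and 7, so the inspectee's minimax is 7. These differ, so the equilibrium is in mixed strategies.
Let the inspector play day 1 with probability p. The inspectee is indifferent when −3p + 9(1−p) = 7p − 9(1−p), giving p = 9/14.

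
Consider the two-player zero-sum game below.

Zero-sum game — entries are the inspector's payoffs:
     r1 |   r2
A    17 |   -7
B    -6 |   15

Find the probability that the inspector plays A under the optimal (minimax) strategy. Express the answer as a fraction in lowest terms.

Row minima are -7 and -6, so the inspector's maximin is -6; column maxima are 17 and 15, so the inspectee's minimax is 15. These differ, so the equilibrium is in mixed strategies.
Let the inspector play A with probability p. The inspectee is indifferent when 17p − 6(1−p) = −7p + 15(1−p), giving p = 7/15.

7/15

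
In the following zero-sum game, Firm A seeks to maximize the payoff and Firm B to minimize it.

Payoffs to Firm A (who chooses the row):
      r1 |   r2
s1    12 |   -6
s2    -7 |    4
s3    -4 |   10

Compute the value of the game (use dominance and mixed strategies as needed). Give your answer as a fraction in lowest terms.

3

Row s2 is strictly dominated by row s3, so Firm A never plays it.
The remaining 2×2 game on (s1, s3) × (r1, r2) has no saddle point. Let Firm A play s1 with probability p; indifference gives 12p − 4(1−p) = −6p + 10(1−p), so p = 7/16.
Similarly Firm B's optimal q on r1 is 1/2, and the value is 12·(1/2) + (-6)·(1/2) = 3.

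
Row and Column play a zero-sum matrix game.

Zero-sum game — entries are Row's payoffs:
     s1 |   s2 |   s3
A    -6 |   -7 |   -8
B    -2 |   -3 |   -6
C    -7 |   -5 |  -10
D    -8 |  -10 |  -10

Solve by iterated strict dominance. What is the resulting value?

Column s1 is strictly dominated by s3 for Column (-8<-6, -6<-2, -10<-7, -10<-8); eliminate s1.
Row C is strictly dominated by row B (-3>-5, -6>-10); eliminate C.
Row D is strictly dominated by row A (-7>-10, -8>-10); eliminate D.
Row A is strictly dominated by row B (-3>-7, -6>-8); eliminate A.
Column s2 is strictly dominated by s3 for Column (-6<-3); eliminate s2.
Only (B, s3) remains, with payoff -6.

-6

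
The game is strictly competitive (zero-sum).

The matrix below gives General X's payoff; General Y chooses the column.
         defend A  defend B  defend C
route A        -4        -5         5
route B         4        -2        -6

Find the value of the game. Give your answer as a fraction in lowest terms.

-20/7

Column defend A is strictly dominated by defend B for General Y (it gives General X more in every row).
The remaining 2×2 game on (route A, route B) × (defend B, defend C) has no saddle point. Let General X play route A with probability p; indifference gives −5p − 2(1−p) = 5p − 6(1−p), so p = 2/7.
Similarly General Y's optimal q on defend B is 11/14, and the value is -5·(11/14) + (5)·(3/14) = -20/7.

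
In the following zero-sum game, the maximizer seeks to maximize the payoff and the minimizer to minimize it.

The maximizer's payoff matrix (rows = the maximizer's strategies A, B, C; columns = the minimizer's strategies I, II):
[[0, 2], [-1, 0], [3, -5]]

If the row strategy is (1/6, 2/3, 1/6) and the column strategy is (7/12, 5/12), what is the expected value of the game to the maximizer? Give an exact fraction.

-11/36

Against (7/12, 5/12), each row's expected payoff is A: 5/6; B: -7/12; C: -1/3.
Taking the (1/6, 2/3, 1/6)-weighted average: (1/6)·(5/6) + (2/3)·(-7/12) + (1/6)·(-1/3) = -11/36.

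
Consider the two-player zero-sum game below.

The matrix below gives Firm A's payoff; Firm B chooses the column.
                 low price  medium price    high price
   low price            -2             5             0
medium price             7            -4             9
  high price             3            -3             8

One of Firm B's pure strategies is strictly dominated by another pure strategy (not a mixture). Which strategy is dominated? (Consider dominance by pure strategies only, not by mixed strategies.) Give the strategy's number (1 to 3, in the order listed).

3

Firm B prefers columns that give Firm A less. Compare high price with low price: -2 < 0, 7 < 9, 3 < 8.
So low price strictly dominates high price for Firm B; high price is strictly dominated.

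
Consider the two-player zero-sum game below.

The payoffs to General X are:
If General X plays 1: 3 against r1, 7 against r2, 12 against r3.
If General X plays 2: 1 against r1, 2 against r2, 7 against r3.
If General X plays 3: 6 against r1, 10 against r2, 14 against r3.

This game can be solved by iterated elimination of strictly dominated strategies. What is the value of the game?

6

Row 2 is strictly dominated by row 1 (3>1, 7>2, 12>7); eliminate 2.
Column r3 is strictly dominated by r1 for General Y (3<12, 6<14); eliminate r3.
Column r2 is strictly dominated by r1 for General Y (3<7, 6<10); eliminate r2.
Row 1 is strictly dominated by row 3 (6>3); eliminate 1.
Only (3, r1) remains, with payoff 6.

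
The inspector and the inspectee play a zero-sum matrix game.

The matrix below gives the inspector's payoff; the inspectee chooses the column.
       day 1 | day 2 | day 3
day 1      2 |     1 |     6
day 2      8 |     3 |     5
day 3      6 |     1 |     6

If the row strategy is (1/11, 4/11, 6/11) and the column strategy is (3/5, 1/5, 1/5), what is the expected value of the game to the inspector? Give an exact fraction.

291/55

Against (3/5, 1/5, 1/5), each row's expected payoff is day 1: 13/5; day 2: 32/5; day 3: 5.
Taking the (1/11, 4/11, 6/11)-weighted average: (1/11)·(13/5) + (4/11)·(32/5) + (6/11)·(5) = 291/55.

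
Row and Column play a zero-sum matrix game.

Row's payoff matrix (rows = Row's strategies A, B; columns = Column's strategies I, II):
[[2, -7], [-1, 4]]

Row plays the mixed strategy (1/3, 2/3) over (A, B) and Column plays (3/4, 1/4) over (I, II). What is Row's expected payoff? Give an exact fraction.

Against (3/4, 1/4), each row's expected payoff is A: -1/4; B: 1/4.
Taking the (1/3, 2/3)-weighted average: (1/3)·(-1/4) + (2/3)·(1/4) = 1/12.

1/12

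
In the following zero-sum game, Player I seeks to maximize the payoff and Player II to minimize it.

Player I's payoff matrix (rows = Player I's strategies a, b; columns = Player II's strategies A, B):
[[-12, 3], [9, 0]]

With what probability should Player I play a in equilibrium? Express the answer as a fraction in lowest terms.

Row minima are -12 and 0, so Player I's maximin is 0; column maxima are 9 and 3, so Player II's minimax is 3. These differ, so the equilibrium is in mixed strategies.
Let Player I play a with probability p. Player II is indifferent when −12p + 9(1−p) = 3p, giving p = 3/8.

3/8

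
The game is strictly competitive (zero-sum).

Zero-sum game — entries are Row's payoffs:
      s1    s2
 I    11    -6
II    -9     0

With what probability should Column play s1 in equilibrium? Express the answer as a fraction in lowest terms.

Row minima are -6 and -9, so Row's maximin is -6; column maxima are 11 and 0, so Column's minimax is 0. These differ, so the equilibrium is in mixed strategies.
Let Column play s1 with probability q. Row is indifferent when 11q − 6(1−q) = −9q, giving q = 3/13.

3/13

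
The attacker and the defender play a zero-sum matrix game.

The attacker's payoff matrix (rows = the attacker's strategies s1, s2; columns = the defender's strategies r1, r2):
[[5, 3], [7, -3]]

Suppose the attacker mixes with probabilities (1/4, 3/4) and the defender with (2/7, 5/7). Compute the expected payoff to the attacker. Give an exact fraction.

Against (2/7, 5/7), each row's expected payoff is s1: 25/7; s2: -1/7.
Taking the (1/4, 3/4)-weighted average: (1/4)·(25/7) + (3/4)·(-1/7) = 11/14.

11/14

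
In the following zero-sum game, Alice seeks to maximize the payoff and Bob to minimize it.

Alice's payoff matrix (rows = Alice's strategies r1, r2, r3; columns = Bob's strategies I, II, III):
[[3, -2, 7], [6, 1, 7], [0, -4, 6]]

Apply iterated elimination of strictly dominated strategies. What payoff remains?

1

Row r3 is strictly dominated by row r1 (3>0, -2>-4, 7>6); eliminate r3.
Column I is strictly dominated by II for Bob (-2<3, 1<6); eliminate I.
Column III is strictly dominated by II for Bob (-2<7, 1<7); eliminate III.
Row r1 is strictly dominated by row r2 (1>-2); eliminate r1.
Only (r2, II) remains, with payoff 1.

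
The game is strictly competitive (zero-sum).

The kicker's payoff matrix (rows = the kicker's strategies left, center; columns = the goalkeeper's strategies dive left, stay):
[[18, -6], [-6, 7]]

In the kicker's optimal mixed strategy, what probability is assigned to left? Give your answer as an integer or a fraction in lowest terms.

13/37

Row minima are -6 and -6, so the kicker's maximin is -6; column maxima are 18 and 7, so the goalkeeper's minimax is 7. These differ, so the equilibrium is in mixed strategies.
Let the kicker play left with probability p. The goalkeeper is indifferent when 18p − 6(1−p) = −6p + 7(1−p), giving p = 13/37.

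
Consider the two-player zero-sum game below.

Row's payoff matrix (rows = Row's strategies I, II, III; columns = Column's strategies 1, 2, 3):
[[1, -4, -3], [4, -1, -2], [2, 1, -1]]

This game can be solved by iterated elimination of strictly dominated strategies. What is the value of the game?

-1

Row I is strictly dominated by row II (4>1, -1>-4, -2>-3); eliminate I.
Column 2 is strictly dominated by 3 for Column (-2<-1, -1<1); eliminate 2.
Column 1 is strictly dominated by 3 for Column (-2<4, -1<2); eliminate 1.
Row II is strictly dominated by row III (-1>-2); eliminate II.
Only (III, 3) remains, with payoff -1.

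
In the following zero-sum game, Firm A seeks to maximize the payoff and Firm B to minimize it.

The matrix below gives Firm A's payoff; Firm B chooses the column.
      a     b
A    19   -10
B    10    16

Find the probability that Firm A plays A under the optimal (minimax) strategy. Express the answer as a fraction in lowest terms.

Row minima are -10 and 10, so Firm A's maximin is 10; column maxima are 19 and 16, so Firm B's minimax is 16. These differ, so the equilibrium is in mixed strategies.
Let Firm A play A with probability p. Firm B is indifferent when 19p + 10(1−p) = −10p + 16(1−p), giving p = 6/35.

6/35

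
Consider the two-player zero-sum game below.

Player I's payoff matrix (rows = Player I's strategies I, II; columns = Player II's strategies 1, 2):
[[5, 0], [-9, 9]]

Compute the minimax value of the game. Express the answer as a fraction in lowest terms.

Row minima are 0 and -9, so Player I's maximin is 0; column maxima are 5 and 9, so Player II's minimax is 5. These differ, so the equilibrium is in mixed strategies.
Let Player I play I with probability p. Player II is indifferent when 5p − 9(1−p) = 9(1−p), giving p = 18/23.
Let Player II play 1 with probability q. Player I is indifferent when 5q = −9q + 9(1−q), giving q = 9/23.
The value is 5·(9/23) + (0)·(14/23) = 45/23.

45/23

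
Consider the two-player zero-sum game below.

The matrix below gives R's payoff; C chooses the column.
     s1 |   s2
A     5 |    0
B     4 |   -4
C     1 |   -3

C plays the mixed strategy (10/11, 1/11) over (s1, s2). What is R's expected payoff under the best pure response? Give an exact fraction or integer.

50/11

A: (5)·(10/11) + (0)·(1/11) = 50/11.
B: (4)·(10/11) + (-4)·(1/11) = 36/11.
C: (1)·(10/11) + (-3)·(1/11) = 7/11.
The best pure response is A with expected payoff 50/11.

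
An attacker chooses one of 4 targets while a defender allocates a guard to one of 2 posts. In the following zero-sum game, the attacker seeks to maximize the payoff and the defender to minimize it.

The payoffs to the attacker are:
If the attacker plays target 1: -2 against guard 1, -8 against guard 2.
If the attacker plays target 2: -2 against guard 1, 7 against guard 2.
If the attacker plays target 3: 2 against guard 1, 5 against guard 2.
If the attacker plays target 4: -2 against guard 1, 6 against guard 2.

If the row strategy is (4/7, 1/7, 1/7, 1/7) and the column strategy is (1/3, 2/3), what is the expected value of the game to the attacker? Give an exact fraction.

-38/21

Against (1/3, 2/3), each row's expected payoff is target 1: -6; target 2: 4; target 3: 4; target 4: 10/3.
Taking the (4/7, 1/7, 1/7, 1/7)-weighted average: (4/7)·(-6) + (1/7)·(4) + (1/7)·(4) + (1/7)·(10/3) = -38/21.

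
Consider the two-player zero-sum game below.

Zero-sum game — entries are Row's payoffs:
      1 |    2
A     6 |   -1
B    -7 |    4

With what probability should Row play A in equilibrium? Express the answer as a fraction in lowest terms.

Row minima are -1 and -7, so Row's maximin is -1; column maxima are 6 and 4, so Column's minimax is 4. These differ, so the equilibrium is in mixed strategies.
Let Row play A with probability p. Column is indifferent when 6p − 7(1−p) = −p + 4(1−p), giving p = 11/18.

11/18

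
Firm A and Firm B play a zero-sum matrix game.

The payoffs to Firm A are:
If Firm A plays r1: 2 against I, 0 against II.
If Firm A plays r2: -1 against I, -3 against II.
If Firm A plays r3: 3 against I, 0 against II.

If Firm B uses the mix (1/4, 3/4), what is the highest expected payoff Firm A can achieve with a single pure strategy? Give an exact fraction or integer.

r1: (2)·(1/4) + (0)·(3/4) = 1/2.
r2: (-1)·(1/4) + (-3)·(3/4) = -5/2.
r3: (3)·(1/4) + (0)·(3/4) = 3/4.
The best pure response is r3 with expected payoff 3/4.

3/4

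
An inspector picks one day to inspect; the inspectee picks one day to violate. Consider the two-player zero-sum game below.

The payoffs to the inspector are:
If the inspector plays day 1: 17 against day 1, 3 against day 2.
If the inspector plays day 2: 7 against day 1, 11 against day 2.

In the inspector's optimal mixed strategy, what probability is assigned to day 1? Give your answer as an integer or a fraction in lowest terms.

Row minima are 3 and 7, so the inspector's maximin is 7; column maxima are 17 and 11, so the inspectee's minimax is 11. These differ, so the equilibrium is in mixed strategies.
Let the inspector play day 1 with probability p. The inspectee is indifferent when 17p + 7(1−p) = 3p + 11(1−p), giving p = 2/9.

2/9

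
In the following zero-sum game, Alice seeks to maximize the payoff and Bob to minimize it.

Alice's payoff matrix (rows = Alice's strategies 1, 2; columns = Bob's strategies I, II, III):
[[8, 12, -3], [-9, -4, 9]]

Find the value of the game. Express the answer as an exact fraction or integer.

45/29

Column II is strictly dominated by I for Bob (it gives Alice more in every row).
The remaining 2×2 game on (1, 2) × (I, III) has no saddle point. Let Alice play 1 with probability p; indifference gives 8p − 9(1−p) = −3p + 9(1−p), so p = 18/29.
Similarly Bob's optimal q on I is 12/29, and the value is 8·(12/29) + (-3)·(17/29) = 45/29.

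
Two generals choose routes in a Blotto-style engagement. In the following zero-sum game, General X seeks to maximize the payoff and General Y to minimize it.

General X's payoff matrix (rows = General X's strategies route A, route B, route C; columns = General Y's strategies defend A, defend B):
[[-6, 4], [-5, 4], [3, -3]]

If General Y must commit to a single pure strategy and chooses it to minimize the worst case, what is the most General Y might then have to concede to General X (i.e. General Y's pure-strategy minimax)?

The worst case (largest entry) in each column is defend A: 3, defend B: 4.
The best (smallest) of these is 3.

3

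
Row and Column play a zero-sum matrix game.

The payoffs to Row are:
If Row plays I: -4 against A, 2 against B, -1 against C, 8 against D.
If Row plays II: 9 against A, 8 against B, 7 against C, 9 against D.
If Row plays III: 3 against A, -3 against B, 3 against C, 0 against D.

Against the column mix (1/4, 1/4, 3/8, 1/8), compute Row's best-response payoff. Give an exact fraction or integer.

I: (-4)·(1/4) + (2)·(1/4) + (-1)·(3/8) + (8)·(1/8) = 1/8.
II: (9)·(1/4) + (8)·(1/4) + (7)·(3/8) + (9)·(1/8) = 8.
III: (3)·(1/4) + (-3)·(1/4) + (3)·(3/8) + (0)·(1/8) = 9/8.
The best pure response is II with expected payoff 8.

8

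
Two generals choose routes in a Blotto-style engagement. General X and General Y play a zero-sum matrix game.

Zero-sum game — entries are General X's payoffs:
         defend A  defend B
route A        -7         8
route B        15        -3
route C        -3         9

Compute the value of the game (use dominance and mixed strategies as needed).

Row route A is strictly dominated by row route C, so General X never plays it.
The remaining 2×2 game on (route B, route C) × (defend A, defend B) has no saddle point. Let General X play route B with probability p; indifference gives 15p − 3(1−p) = −3p + 9(1−p), so p = 2/5.
Similarly General Y's optimal q on defend A is 2/5, and the value is 15·(2/5) + (-3)·(3/5) = 21/5.

21/5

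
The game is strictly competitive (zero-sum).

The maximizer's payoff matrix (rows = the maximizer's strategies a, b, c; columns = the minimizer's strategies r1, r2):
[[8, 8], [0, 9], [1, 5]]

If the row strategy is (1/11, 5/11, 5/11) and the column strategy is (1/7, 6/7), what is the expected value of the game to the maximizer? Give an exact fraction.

Against (1/7, 6/7), each row's expected payoff is a: 8; b: 54/7; c: 31/7.
Taking the (1/11, 5/11, 5/11)-weighted average: (1/11)·(8) + (5/11)·(54/7) + (5/11)·(31/7) = 481/77.

481/77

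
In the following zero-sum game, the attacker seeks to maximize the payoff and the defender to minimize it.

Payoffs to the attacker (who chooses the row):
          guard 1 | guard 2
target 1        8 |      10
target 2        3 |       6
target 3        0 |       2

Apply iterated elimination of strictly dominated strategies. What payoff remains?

Column guard 2 is strictly dominated by guard 1 for the defender (8<10, 3<6, 0<2); eliminate guard 2.
Row target 2 is strictly dominated by row target 1 (8>3); eliminate target 2.
Row target 3 is strictly dominated by row target 1 (8>0); eliminate target 3.
Only (target 1, guard 1) remains, with payoff 8.

8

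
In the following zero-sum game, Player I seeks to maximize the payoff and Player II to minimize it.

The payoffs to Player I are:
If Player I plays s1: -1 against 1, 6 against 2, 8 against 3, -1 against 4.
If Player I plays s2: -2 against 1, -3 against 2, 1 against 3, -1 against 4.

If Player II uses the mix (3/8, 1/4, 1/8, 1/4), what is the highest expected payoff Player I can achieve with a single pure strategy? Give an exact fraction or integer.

15/8

s1: (-1)·(3/8) + (6)·(1/4) + (8)·(1/8) + (-1)·(1/4) = 15/8.
s2: (-2)·(3/8) + (-3)·(1/4) + (1)·(1/8) + (-1)·(1/4) = -13/8.
The best pure response is s1 with expected payoff 15/8.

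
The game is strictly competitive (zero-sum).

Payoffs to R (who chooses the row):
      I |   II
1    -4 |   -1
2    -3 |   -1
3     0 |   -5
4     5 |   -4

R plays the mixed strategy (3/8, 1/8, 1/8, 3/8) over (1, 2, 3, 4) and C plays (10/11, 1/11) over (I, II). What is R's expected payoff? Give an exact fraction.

Against (10/11, 1/11), each row's expected payoff is 1: -41/11; 2: -31/11; 3: -5/11; 4: 46/11.
Taking the (3/8, 1/8, 1/8, 3/8)-weighted average: (3/8)·(-41/11) + (1/8)·(-31/11) + (1/8)·(-5/11) + (3/8)·(46/11) = -21/88.

-21/88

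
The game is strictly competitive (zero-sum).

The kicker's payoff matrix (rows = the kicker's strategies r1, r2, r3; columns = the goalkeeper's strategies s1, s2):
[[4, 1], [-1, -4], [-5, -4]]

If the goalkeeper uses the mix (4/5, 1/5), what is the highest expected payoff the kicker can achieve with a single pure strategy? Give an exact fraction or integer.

r1: (4)·(4/5) + (1)·(1/5) = 17/5.
r2: (-1)·(4/5) + (-4)·(1/5) = -8/5.
r3: (-5)·(4/5) + (-4)·(1/5) = -24/5.
The best pure response is r1 with expected payoff 17/5.

17/5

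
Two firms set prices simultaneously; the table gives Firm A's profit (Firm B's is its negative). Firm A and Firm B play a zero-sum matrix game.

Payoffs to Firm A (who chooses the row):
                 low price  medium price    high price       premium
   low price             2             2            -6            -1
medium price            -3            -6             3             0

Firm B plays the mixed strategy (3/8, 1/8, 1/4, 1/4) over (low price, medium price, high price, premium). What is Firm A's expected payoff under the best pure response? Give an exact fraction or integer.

-3/4

low price: (2)·(3/8) + (2)·(1/8) + (-6)·(1/4) + (-1)·(1/4) = -3/4.
medium price: (-3)·(3/8) + (-6)·(1/8) + (3)·(1/4) + (0)·(1/4) = -9/8.
The best pure response is low price with expected payoff -3/4.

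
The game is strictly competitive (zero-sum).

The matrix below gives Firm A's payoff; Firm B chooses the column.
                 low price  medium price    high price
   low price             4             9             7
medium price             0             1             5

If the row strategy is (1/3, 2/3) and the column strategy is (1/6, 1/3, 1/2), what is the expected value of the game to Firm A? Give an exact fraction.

77/18

Against (1/6, 1/3, 1/2), each row's expected payoff is low price: 43/6; medium price: 17/6.
Taking the (1/3, 2/3)-weighted average: (1/3)·(43/6) + (2/3)·(17/6) = 77/18.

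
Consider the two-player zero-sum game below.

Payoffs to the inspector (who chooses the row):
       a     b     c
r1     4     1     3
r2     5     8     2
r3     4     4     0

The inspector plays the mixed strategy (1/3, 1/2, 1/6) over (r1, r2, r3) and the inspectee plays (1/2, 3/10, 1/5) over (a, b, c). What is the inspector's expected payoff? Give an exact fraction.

Against (1/2, 3/10, 1/5), each row's expected payoff is r1: 29/10; r2: 53/10; r3: 16/5.
Taking the (1/3, 1/2, 1/6)-weighted average: (1/3)·(29/10) + (1/2)·(53/10) + (1/6)·(16/5) = 83/20.

83/20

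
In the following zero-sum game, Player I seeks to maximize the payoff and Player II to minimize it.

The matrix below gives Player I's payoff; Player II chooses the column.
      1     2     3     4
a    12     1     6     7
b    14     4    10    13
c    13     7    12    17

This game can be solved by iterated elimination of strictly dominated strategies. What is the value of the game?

7

Row a is strictly dominated by row b (14>12, 4>1, 10>6, 13>7); eliminate a.
Column 4 is strictly dominated by 2 for Player II (4<13, 7<17); eliminate 4.
Column 3 is strictly dominated by 2 for Player II (4<10, 7<12); eliminate 3.
Column 1 is strictly dominated by 2 for Player II (4<14, 7<13); eliminate 1.
Row b is strictly dominated by row c (7>4); eliminate b.
Only (c, 2) remains, with payoff 7.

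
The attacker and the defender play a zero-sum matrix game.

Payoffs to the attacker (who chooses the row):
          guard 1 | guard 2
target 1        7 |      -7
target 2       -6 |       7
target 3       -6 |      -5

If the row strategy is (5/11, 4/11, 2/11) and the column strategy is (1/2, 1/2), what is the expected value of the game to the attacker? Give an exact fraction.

-9/11

Against (1/2, 1/2), each row's expected payoff is target 1: 0; target 2: 1/2; target 3: -11/2.
Taking the (5/11, 4/11, 2/11)-weighted average: (5/11)·(0) + (4/11)·(1/2) + (2/11)·(-11/2) = -9/11.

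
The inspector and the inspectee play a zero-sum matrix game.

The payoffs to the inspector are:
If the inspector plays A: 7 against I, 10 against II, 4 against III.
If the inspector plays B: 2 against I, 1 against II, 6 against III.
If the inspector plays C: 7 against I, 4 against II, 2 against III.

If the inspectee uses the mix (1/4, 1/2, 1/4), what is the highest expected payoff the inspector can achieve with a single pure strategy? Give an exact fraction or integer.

A: (7)·(1/4) + (10)·(1/2) + (4)·(1/4) = 31/4.
B: (2)·(1/4) + (1)·(1/2) + (6)·(1/4) = 5/2.
C: (7)·(1/4) + (4)·(1/2) + (2)·(1/4) = 17/4.
The best pure response is A with expected payoff 31/4.

31/4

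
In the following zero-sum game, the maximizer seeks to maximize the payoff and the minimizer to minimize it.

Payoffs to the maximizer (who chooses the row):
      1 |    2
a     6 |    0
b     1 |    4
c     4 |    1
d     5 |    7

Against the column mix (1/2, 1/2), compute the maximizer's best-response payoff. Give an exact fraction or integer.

6

a: (6)·(1/2) + (0)·(1/2) = 3.
b: (1)·(1/2) + (4)·(1/2) = 5/2.
c: (4)·(1/2) + (1)·(1/2) = 5/2.
d: (5)·(1/2) + (7)·(1/2) = 6.
The best pure response is d with expected payoff 6.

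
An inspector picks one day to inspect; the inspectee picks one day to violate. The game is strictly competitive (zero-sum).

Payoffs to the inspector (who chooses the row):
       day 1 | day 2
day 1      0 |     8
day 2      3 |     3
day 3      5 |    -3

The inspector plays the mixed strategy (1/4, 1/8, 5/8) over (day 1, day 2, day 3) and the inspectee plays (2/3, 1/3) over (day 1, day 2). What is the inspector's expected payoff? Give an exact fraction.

5/2

Against (2/3, 1/3), each row's expected payoff is day 1: 8/3; day 2: 3; day 3: 7/3.
Taking the (1/4, 1/8, 5/8)-weighted average: (1/4)·(8/3) + (1/8)·(3) + (5/8)·(7/3) = 5/2.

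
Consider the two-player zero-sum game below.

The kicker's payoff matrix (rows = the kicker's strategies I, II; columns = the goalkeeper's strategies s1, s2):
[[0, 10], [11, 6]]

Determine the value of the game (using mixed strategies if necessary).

Row minima are 0 and 6, so the kicker's maximin is 6; column maxima are 11 and 10, so the goalkeeper's minimax is 10. These differ, so the equilibrium is in mixed strategies.
Let the kicker play I with probability p. The goalkeeper is indifferent when 11(1−p) = 10p + 6(1−p), giving p = 1/3.
Let the goalkeeper play s1 with probability q. The kicker is indifferent when 10(1−q) = 11q + 6(1−q), giving q = 4/15.
The value is 0·(4/15) + (10)·(11/15) = 22/3.

22/3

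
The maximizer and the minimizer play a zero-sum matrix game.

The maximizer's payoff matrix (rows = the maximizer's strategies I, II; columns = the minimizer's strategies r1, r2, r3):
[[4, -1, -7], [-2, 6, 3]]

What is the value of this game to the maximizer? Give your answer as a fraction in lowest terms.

Column r2 is strictly dominated by r3 for the minimizer (it gives the maximizer more in every row).
The remaining 2×2 game on (I, II) × (r1, r3) has no saddle point. Let the maximizer play I with probability p; indifference gives 4p − 2(1−p) = −7p + 3(1−p), so p = 5/16.
Similarly the minimizer's optimal q on r1 is 5/8, and the value is 4·(5/8) + (-7)·(3/8) = -1/8.

-1/8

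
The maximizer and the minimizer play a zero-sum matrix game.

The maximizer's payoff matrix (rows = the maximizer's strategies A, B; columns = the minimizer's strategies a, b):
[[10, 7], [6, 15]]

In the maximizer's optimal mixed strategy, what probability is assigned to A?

3/4

Row minima are 7 and 6, so the maximizer's maximin is 7; column maxima are 10 and 15, so the minimizer's minimax is 10. These differ, so the equilibrium is in mixed strategies.
Let the maximizer play A with probability p. The minimizer is indifferent when 10p + 6(1−p) = 7p + 15(1−p), giving p = 3/4.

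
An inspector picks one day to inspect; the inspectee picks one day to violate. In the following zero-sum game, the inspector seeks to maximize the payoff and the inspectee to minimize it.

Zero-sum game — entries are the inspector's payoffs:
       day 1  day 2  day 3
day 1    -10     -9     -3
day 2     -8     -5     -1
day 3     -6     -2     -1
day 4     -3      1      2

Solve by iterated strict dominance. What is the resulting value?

-3

Row day 3 is strictly dominated by row day 4 (-3>-6, 1>-2, 2>-1); eliminate day 3.
Column day 3 is strictly dominated by day 1 for the inspectee (-10<-3, -8<-1, -3<2); eliminate day 3.
Row day 2 is strictly dominated by row day 4 (-3>-8, 1>-5); eliminate day 2.
Column day 2 is strictly dominated by day 1 for the inspectee (-10<-9, -3<1); eliminate day 2.
Row day 1 is strictly dominated by row day 4 (-3>-10); eliminate day 1.
Only (day 4, day 1) remains, with payoff -3.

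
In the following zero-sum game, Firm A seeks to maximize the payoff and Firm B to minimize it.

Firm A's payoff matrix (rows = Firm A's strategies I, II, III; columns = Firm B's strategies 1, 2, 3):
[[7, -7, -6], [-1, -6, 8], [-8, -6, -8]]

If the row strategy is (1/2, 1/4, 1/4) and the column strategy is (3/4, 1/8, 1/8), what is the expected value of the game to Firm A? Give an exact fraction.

Against (3/4, 1/8, 1/8), each row's expected payoff is I: 29/8; II: -1/2; III: -31/4.
Taking the (1/2, 1/4, 1/4)-weighted average: (1/2)·(29/8) + (1/4)·(-1/2) + (1/4)·(-31/4) = -1/4.

-1/4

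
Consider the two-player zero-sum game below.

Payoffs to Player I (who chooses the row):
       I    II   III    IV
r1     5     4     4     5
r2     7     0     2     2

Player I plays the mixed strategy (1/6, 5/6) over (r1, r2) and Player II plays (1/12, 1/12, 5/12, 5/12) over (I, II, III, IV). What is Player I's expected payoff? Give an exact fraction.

21/8

Against (1/12, 1/12, 5/12, 5/12), each row's expected payoff is r1: 9/2; r2: 9/4.
Taking the (1/6, 5/6)-weighted average: (1/6)·(9/2) + (5/6)·(9/4) = 21/8.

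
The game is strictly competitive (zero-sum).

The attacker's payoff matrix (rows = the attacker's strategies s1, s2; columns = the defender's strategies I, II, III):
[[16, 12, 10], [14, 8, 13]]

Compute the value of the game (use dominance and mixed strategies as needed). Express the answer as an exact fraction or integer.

Column I is strictly dominated by II for the defender (it gives the attacker more in every row).
The remaining 2×2 game on (s1, s2) × (II, III) has no saddle point. Let the attacker play s1 with probability p; indifference gives 12p + 8(1−p) = 10p + 13(1−p), so p = 5/7.
Similarly the defender's optimal q on II is 3/7, and the value is 12·(3/7) + (10)·(4/7) = 76/7.

76/7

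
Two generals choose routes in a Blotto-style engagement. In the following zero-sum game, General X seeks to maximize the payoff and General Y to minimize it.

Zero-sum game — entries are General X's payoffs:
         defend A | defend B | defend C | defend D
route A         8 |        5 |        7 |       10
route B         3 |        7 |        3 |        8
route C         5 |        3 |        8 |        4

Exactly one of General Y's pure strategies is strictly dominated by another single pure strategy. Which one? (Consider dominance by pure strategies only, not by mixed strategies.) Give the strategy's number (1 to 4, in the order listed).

4

General Y prefers columns that give General X less. Compare defend D with defend B: 5 < 10, 7 < 8, 3 < 4.
So defend B strictly dominates defend D for General Y; defend D is strictly dominated.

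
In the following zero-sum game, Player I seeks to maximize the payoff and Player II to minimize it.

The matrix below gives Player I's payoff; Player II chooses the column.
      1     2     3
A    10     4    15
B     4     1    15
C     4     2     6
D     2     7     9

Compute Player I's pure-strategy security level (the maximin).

4

The worst-case payoff for each row is A: 4, B: 1, C: 2, D: 2.
The best of these is 4.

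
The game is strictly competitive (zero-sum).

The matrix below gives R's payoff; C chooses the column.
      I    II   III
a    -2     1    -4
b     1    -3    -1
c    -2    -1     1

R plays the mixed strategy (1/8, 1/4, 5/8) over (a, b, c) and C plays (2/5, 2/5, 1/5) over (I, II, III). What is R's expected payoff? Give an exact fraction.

Against (2/5, 2/5, 1/5), each row's expected payoff is a: -6/5; b: -1; c: -1.
Taking the (1/8, 1/4, 5/8)-weighted average: (1/8)·(-6/5) + (1/4)·(-1) + (5/8)·(-1) = -41/40.

-41/40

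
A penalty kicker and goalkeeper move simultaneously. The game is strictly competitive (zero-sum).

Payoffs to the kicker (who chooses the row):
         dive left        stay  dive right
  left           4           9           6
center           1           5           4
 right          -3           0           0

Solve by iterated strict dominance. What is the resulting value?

4

Row right is strictly dominated by row left (4>-3, 9>0, 6>0); eliminate right.
Column stay is strictly dominated by dive left for the goalkeeper (4<9, 1<5); eliminate stay.
Column dive right is strictly dominated by dive left for the goalkeeper (4<6, 1<4); eliminate dive right.
Row center is strictly dominated by row left (4>1); eliminate center.
Only (left, dive left) remains, with payoff 4.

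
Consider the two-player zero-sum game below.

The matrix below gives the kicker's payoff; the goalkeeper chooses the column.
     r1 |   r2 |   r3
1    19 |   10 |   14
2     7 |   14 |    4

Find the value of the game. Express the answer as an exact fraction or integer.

Column r1 is strictly dominated by r3 for the goalkeeper (it gives the kicker more in every row).
The remaining 2×2 game on (1, 2) × (r2, r3) has no saddle point. Let the kicker play 1 with probability p; indifference gives 10p + 14(1−p) = 14p + 4(1−p), so p = 5/7.
Similarly the goalkeeper's optimal q on r2 is 5/7, and the value is 10·(5/7) + (14)·(2/7) = 78/7.

78/7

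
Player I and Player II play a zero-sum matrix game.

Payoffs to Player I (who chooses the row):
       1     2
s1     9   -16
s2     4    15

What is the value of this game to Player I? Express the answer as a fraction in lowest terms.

199/36

Row minima are -16 and 4, so Player I's maximin is 4; column maxima are 9 and 15, so Player II's minimax is 9. These differ, so the equilibrium is in mixed strategies.
Let Player I play s1 with probability p. Player II is indifferent when 9p + 4(1−p) = −16p + 15(1−p), giving p = 11/36.
Let Player II play 1 with probability q. Player I is indifferent when 9q − 16(1−q) = 4q + 15(1−q), giving q = 31/36.
The value is 9·(31/36) + (-16)·(5/36) = 199/36.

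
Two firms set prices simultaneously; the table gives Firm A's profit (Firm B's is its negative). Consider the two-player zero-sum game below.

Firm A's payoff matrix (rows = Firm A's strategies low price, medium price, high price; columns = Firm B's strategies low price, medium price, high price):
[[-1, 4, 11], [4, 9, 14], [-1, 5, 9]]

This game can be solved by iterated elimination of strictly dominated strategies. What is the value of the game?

4

Row high price is strictly dominated by row medium price (4>-1, 9>5, 14>9); eliminate high price.
Column high price is strictly dominated by low price for Firm B (-1<11, 4<14); eliminate high price.
Column medium price is strictly dominated by low price for Firm B (-1<4, 4<9); eliminate medium price.
Row low price is strictly dominated by row medium price (4>-1); eliminate low price.
Only (medium price, low price) remains, with payoff 4.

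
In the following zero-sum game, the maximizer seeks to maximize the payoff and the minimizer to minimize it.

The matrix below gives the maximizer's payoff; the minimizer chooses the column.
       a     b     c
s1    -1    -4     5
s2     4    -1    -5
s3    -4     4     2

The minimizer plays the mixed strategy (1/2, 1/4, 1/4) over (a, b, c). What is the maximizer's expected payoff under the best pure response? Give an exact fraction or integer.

1/2

s1: (-1)·(1/2) + (-4)·(1/4) + (5)·(1/4) = -1/4.
s2: (4)·(1/2) + (-1)·(1/4) + (-5)·(1/4) = 1/2.
s3: (-4)·(1/2) + (4)·(1/4) + (2)·(1/4) = -1/2.
The best pure response is s2 with expected payoff 1/2.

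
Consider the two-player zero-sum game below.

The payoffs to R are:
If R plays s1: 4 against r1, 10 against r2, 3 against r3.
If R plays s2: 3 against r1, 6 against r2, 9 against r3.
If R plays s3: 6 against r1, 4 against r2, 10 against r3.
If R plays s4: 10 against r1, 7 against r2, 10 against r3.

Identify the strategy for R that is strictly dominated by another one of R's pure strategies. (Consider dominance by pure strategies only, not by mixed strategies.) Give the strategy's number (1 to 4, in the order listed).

2

Compare s2 with s4: 10 > 3, 7 > 6, 10 > 9.
So s4 strictly dominates s2 for R; s2 is strictly dominated.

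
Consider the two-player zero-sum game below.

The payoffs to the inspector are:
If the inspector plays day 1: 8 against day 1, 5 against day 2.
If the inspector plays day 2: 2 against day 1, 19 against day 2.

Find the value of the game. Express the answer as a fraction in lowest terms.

71/10

Row minima are 5 and 2, so the inspector's maximin is 5; column maxima are 8 and 19, so the inspectee's minimax is 8. These differ, so the equilibrium is in mixed strategies.
Let the inspector play day 1 with probability p. The inspectee is indifferent when 8p + 2(1−p) = 5p + 19(1−p), giving p = 17/20.
Let the inspectee play day 1 with probability q. The inspector is indifferent when 8q + 5(1−q) = 2q + 19(1−q), giving q = 7/10.
The value is 8·(7/10) + (5)·(3/10) = 71/10.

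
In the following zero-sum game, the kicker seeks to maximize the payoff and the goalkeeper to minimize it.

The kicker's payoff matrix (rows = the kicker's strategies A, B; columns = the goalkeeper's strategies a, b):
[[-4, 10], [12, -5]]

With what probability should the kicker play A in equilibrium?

Row minima are -4 and -5, so the kicker's maximin is -4; column maxima are 12 and 10, so the goalkeeper's minimax is 10. These differ, so the equilibrium is in mixed strategies.
Let the kicker play A with probability p. The goalkeeper is indifferent when −4p + 12(1−p) = 10p − 5(1−p), giving p = 17/31.

17/31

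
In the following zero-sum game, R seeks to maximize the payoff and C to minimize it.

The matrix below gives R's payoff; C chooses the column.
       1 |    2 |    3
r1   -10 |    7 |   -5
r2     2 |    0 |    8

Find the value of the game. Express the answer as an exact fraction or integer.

14/19

Column 3 is strictly dominated by 1 for C (it gives R more in every row).
The remaining 2×2 game on (r1, r2) × (1, 2) has no saddle point. Let R play r1 with probability p; indifference gives −10p + 2(1−p) = 7p, so p = 2/19.
Similarly C's optimal q on 1 is 7/19, and the value is -10·(7/19) + (7)·(12/19) = 14/19.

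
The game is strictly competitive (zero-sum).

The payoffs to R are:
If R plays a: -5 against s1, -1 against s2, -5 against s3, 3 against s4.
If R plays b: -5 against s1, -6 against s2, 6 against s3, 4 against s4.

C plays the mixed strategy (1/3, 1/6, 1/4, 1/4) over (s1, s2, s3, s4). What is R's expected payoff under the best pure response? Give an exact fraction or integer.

-1/6

a: (-5)·(1/3) + (-1)·(1/6) + (-5)·(1/4) + (3)·(1/4) = -7/3.
b: (-5)·(1/3) + (-6)·(1/6) + (6)·(1/4) + (4)·(1/4) = -1/6.
The best pure response is b with expected payoff -1/6.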